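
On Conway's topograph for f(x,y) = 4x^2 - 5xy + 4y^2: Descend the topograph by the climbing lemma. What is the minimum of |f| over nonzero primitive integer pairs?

translate: b→3 (≡-5 mod 8), so (4,-5,4)→(4,3,3)
flip: (4,3,3)→(3,-3,4)
translate: b→3 (≡-3 mod 6), so (3,-3,4)→(3,3,4)
reduced (well bottom): (3,3,4) with a≤c, −a<b≤a
well minimum = a = 3

3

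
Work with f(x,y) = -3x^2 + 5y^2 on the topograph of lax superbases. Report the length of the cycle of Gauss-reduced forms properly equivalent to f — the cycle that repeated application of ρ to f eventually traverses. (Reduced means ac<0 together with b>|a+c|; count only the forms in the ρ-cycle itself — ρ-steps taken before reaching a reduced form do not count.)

D = 60, ⌊√D⌋ = 7
descent: ρ → (5,0,-3)
descent: ρ → (-3,6,2)  [lands on river]
river: ρ → (2,6,-3)
ρ-cycle length = 2 (tail of 2 descent steps not counted)

2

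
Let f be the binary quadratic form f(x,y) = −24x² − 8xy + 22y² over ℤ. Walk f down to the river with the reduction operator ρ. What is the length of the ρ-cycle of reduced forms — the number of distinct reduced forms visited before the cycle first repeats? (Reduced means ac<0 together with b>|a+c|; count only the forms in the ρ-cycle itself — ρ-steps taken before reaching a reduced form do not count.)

D = 2176, ⌊√D⌋ = 46
descent: ρ → (22,8,-24)  [lands on river]
river: ρ → (-24,40,6)
river: ρ → (6,44,-10)
river: ρ → (-10,36,22)
ρ-cycle length = 4 (tail of 1 descent step not counted)

4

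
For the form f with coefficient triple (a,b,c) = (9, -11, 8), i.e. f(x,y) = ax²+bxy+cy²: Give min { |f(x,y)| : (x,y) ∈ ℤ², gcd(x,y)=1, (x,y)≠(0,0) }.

translate: b→7 (≡-11 mod 18), so (9,-11,8)→(9,7,6)
flip: (9,7,6)→(6,-7,9)
translate: b→5 (≡-7 mod 12), so (6,-7,9)→(6,5,8)
reduced (well bottom): (6,5,8) with a≤c, −a<b≤a
well minimum = a = 6

6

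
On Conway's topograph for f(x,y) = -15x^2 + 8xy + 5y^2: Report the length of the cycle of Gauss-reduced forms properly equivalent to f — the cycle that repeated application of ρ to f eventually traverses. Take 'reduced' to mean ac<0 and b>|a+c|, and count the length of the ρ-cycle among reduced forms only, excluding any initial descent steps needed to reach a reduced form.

D = 364, ⌊√D⌋ = 19
descent: ρ → (5,12,-11)  [lands on river]
river: ρ → (-11,10,6)
river: ρ → (6,14,-7)
river: ρ → (-7,14,6)
river: ρ → (6,10,-11)
river: ρ → (-11,12,5)
river: ρ → (5,18,-2)
river: ρ → (-2,18,5)
ρ-cycle length = 8 (tail of 1 descent step not counted)

8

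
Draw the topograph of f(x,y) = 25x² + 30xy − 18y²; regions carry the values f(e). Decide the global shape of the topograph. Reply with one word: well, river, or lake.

D = b²−4ac = 30² − 4·25·(-18) = 2700
D > 0 non-square ⇒ indefinite ⇒ periodic river

river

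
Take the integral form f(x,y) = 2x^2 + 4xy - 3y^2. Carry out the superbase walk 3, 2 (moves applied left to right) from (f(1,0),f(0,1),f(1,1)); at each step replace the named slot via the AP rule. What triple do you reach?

start (2,-3,3) = (f(1,0),f(0,1),f(1,1))
replace slot 3: 2·(2+(-3)) − 3 = -5 → (2,-3,-5)
replace slot 2: 2·(2+(-5)) − (-3) = -3 → (2,-3,-5)

2,-3,-5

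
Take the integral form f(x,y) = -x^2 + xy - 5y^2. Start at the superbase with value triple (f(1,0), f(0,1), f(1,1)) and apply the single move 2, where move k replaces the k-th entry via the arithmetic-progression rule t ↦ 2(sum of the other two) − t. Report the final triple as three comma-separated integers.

start (-1,-5,-5) = (f(1,0),f(0,1),f(1,1))
replace slot 2: 2·((-1)+(-5)) − (-5) = -7 → (-1,-7,-5)

-1,-7,-5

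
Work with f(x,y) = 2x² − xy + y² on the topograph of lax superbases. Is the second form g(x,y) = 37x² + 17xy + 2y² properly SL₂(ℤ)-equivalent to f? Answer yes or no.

D₁ = -7, D₂ = -7
f: flip: (2,-1,1)→(1,1,2)
f: reduced (well bottom): (1,1,2) with a≤c, −a<b≤a
g: flip: (37,17,2)→(2,-17,37)
g: translate: b→-1 (≡-17 mod 4), so (2,-17,37)→(2,-1,1)
g: flip: (2,-1,1)→(1,1,2)
g: reduced (well bottom): (1,1,2) with a≤c, −a<b≤a
reduced forms (1, 1, 2) vs (1, 1, 2) ⇒ equivalent

yes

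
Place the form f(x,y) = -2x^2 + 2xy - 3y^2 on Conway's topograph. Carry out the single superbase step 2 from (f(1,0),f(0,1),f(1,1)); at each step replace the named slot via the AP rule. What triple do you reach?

start (-2,-3,-3) = (f(1,0),f(0,1),f(1,1))
replace slot 2: 2·((-2)+(-3)) − (-3) = -7 → (-2,-7,-3)

-2,-7,-3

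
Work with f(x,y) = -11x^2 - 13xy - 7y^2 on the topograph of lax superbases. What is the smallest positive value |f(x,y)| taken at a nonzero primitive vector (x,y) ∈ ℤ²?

translate: b→-9 (≡13 mod 22), so (11,13,7)→(11,-9,5)
flip: (11,-9,5)→(5,9,11)
translate: b→-1 (≡9 mod 10), so (5,9,11)→(5,-1,7)
reduced (well bottom): (5,-1,7) with a≤c, −a<b≤a
well minimum |f| = |-5| = 5 (negative-definite)

5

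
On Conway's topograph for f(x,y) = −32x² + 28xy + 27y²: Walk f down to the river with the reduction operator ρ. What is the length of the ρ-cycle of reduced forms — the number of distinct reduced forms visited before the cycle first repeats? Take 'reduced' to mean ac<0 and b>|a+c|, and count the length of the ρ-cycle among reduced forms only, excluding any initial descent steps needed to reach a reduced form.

D = 4240, ⌊√D⌋ = 65
river: ρ → (27,26,-33)
river: ρ → (-33,40,20)
river: ρ → (20,40,-33)
river: ρ → (-33,26,27)
river: ρ → (27,28,-32)
river: ρ → (-32,36,23)
river: ρ → (23,56,-12)
river: ρ → (-12,64,3)
river: ρ → (3,62,-33)
river: ρ → (-33,4,32)
river: ρ → (32,60,-5)
river: ρ → (-5,60,32)
river: ρ → (32,4,-33)
river: ρ → (-33,62,3)
river: ρ → (3,64,-12)
river: ρ → (-12,56,23)
river: ρ → (23,36,-32)
river: ρ → (-32,28,27)
ρ-cycle length = 18 (tail of 0 descent steps not counted)

18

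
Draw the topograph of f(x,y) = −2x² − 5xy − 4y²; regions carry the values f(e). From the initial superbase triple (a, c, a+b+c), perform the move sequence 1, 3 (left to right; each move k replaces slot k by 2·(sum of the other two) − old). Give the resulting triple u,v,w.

start (-2,-4,-11) = (f(1,0),f(0,1),f(1,1))
replace slot 1: 2·((-4)+(-11)) − (-2) = -28 → (-28,-4,-11)
replace slot 3: 2·((-28)+(-4)) − (-11) = -53 → (-28,-4,-53)

-28,-4,-53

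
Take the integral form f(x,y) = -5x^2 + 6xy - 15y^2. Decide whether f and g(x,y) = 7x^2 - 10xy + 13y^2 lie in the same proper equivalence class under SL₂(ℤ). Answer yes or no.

D₁ = -264, D₂ = -264
f is negative-definite; reduce −f:
−f: translate: b→4 (≡-6 mod 10), so (5,-6,15)→(5,4,14)
−f: reduced (well bottom): (5,4,14) with a≤c, −a<b≤a
flip sign back: reduced form of f is (-5,-4,-14)
g: translate: b→4 (≡-10 mod 14), so (7,-10,13)→(7,4,10)
g: reduced (well bottom): (7,4,10) with a≤c, −a<b≤a
reduced forms (-5, -4, -14) vs (7, 4, 10) ⇒ inequivalent

no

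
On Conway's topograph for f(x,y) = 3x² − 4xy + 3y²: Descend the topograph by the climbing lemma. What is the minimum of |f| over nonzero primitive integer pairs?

translate: b→2 (≡-4 mod 6), so (3,-4,3)→(3,2,2)
flip: (3,2,2)→(2,-2,3)
translate: b→2 (≡-2 mod 4), so (2,-2,3)→(2,2,3)
reduced (well bottom): (2,2,3) with a≤c, −a<b≤a
well minimum = a = 2

2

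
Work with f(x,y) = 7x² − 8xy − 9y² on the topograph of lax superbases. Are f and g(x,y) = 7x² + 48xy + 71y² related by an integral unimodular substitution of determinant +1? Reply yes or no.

D₁ = 316, D₂ = 316
river cycle of f (length 6): (-9, 8, 7), (7, 6, -10), (-10, 14, 3), (3, 16, -5), (-5, 14, 6), (6, 10, -9)
river cycle of g (length 6): (7, 6, -10), (-10, 14, 3), (3, 16, -5), (-5, 14, 6), (6, 10, -9), (-9, 8, 7)
cycles coincide ⇒ equivalent

yes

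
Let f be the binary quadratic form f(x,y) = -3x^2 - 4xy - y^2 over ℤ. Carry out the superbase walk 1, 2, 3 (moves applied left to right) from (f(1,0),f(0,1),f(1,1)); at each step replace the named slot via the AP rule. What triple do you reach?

start (-3,-1,-8) = (f(1,0),f(0,1),f(1,1))
replace slot 1: 2·((-1)+(-8)) − (-3) = -15 → (-15,-1,-8)
replace slot 2: 2·((-15)+(-8)) − (-1) = -45 → (-15,-45,-8)
replace slot 3: 2·((-15)+(-45)) − (-8) = -112 → (-15,-45,-112)

-15,-45,-112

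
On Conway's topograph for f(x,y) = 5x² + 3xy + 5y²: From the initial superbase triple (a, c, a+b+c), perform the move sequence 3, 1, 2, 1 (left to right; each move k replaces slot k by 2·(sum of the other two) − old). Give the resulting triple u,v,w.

start (5,5,13) = (f(1,0),f(0,1),f(1,1))
replace slot 3: 2·(5+5) − 13 = 7 → (5,5,7)
replace slot 1: 2·(5+7) − 5 = 19 → (19,5,7)
replace slot 2: 2·(19+7) − 5 = 47 → (19,47,7)
replace slot 1: 2·(47+7) − 19 = 89 → (89,47,7)

89,47,7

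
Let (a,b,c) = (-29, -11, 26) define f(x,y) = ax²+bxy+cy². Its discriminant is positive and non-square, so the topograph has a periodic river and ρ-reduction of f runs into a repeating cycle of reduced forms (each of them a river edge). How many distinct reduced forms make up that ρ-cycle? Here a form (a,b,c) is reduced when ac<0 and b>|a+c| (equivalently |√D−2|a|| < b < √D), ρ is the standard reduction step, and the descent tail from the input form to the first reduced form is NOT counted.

D = 3137, ⌊√D⌋ = 56
descent: ρ → (26,11,-29)  [lands on river]
river: ρ → (-29,47,8)
river: ρ → (8,49,-23)
river: ρ → (-23,43,14)
river: ρ → (14,41,-26)
river: ρ → (-26,11,29)
river: ρ → (29,47,-8)
river: ρ → (-8,49,23)
river: ρ → (23,43,-14)
river: ρ → (-14,41,26)
ρ-cycle length = 10 (tail of 1 descent step not counted)

10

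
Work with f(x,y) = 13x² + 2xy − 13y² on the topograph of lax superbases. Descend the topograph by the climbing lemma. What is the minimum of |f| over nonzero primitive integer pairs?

river: ρ → (-13,24,2)
river: ρ → (2,24,-13)
river: ρ → (-13,2,13)
river: ρ → (13,24,-2)
river: ρ → (-2,24,13)
river: ρ → (13,2,-13)
closes: descent 0, river 6
min |a| on river = 2

2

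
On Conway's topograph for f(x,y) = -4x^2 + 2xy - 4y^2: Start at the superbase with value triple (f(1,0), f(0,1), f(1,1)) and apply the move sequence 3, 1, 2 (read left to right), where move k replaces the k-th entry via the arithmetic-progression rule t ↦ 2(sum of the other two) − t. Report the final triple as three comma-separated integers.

start (-4,-4,-6) = (f(1,0),f(0,1),f(1,1))
replace slot 3: 2·((-4)+(-4)) − (-6) = -10 → (-4,-4,-10)
replace slot 1: 2·((-4)+(-10)) − (-4) = -24 → (-24,-4,-10)
replace slot 2: 2·((-24)+(-10)) − (-4) = -64 → (-24,-64,-10)

-24,-64,-10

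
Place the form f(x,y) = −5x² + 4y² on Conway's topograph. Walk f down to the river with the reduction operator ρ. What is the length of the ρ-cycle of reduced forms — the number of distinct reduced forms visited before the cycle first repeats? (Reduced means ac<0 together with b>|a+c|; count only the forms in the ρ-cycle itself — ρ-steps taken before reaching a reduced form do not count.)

D = 80, ⌊√D⌋ = 8
descent: ρ → (4,8,-1)  [lands on river]
river: ρ → (-1,8,4)
ρ-cycle length = 2 (tail of 1 descent step not counted)

2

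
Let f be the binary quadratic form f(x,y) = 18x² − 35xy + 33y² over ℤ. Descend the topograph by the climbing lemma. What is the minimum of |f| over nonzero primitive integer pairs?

translate: b→1 (≡-35 mod 36), so (18,-35,33)→(18,1,16)
flip: (18,1,16)→(16,-1,18)
reduced (well bottom): (16,-1,18) with a≤c, −a<b≤a
well minimum = a = 16

16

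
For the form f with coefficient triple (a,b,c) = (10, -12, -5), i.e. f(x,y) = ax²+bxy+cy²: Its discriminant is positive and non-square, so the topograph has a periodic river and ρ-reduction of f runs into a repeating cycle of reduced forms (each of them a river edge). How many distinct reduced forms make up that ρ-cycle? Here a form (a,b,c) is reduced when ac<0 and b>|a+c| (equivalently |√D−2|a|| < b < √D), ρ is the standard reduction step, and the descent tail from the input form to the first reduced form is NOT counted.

D = 344, ⌊√D⌋ = 18
descent: ρ → (-5,12,10)  [lands on river]
river: ρ → (10,8,-7)
river: ρ → (-7,6,11)
river: ρ → (11,16,-2)
river: ρ → (-2,16,11)
river: ρ → (11,6,-7)
river: ρ → (-7,8,10)
river: ρ → (10,12,-5)
river: ρ → (-5,18,1)
river: ρ → (1,18,-5)
ρ-cycle length = 10 (tail of 1 descent step not counted)

10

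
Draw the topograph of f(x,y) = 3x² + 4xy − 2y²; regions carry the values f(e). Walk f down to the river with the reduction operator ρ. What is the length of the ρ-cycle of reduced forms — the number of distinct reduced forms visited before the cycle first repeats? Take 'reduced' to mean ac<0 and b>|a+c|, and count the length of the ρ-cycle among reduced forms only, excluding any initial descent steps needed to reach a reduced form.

D = 40, ⌊√D⌋ = 6
river: ρ → (-2,4,3)
river: ρ → (3,2,-3)
river: ρ → (-3,4,2)
river: ρ → (2,4,-3)
river: ρ → (-3,2,3)
river: ρ → (3,4,-2)
ρ-cycle length = 6 (tail of 0 descent steps not counted)

6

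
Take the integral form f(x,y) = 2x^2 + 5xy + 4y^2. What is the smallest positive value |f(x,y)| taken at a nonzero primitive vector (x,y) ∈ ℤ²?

translate: b→1 (≡5 mod 4), so (2,5,4)→(2,1,1)
flip: (2,1,1)→(1,-1,2)
translate: b→1 (≡-1 mod 2), so (1,-1,2)→(1,1,2)
reduced (well bottom): (1,1,2) with a≤c, −a<b≤a
well minimum = a = 1

1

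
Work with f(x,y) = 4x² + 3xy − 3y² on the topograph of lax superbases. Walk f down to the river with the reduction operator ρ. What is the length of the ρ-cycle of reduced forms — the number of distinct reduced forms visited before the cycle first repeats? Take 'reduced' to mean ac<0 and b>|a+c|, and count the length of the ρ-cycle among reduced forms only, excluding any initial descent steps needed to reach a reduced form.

D = 57, ⌊√D⌋ = 7
river: ρ → (-3,3,4)
river: ρ → (4,5,-2)
river: ρ → (-2,7,1)
river: ρ → (1,7,-2)
river: ρ → (-2,5,4)
river: ρ → (4,3,-3)
ρ-cycle length = 6 (tail of 0 descent steps not counted)

6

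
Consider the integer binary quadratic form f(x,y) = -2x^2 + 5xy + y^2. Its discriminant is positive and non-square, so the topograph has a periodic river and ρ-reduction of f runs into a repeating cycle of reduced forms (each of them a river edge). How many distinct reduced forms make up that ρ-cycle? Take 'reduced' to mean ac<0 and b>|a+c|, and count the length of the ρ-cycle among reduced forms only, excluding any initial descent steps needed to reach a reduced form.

D = 33, ⌊√D⌋ = 5
river: ρ → (1,5,-2)
river: ρ → (-2,3,3)
river: ρ → (3,3,-2)
river: ρ → (-2,5,1)
ρ-cycle length = 4 (tail of 0 descent steps not counted)

4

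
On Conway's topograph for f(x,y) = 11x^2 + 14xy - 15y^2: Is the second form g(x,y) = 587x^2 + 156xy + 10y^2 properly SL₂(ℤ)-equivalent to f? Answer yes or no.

D₁ = 856, D₂ = 856
river cycle of f (length 26): (-15, 16, 10), (10, 24, -7), (-7, 18, 19), (19, 20, -6), (-6, 28, 3), (3, 26, -15), (-15, 4, 14), (14, 24, -5), (-5, 26, 9), (9, 28, -2), … (16 more)
river cycle of g (length 26): (10, 24, -7), (-7, 18, 19), (19, 20, -6), (-6, 28, 3), (3, 26, -15), (-15, 4, 14), (14, 24, -5), (-5, 26, 9), (9, 28, -2), (-2, 28, 9), … (16 more)
cycles coincide ⇒ equivalent

yes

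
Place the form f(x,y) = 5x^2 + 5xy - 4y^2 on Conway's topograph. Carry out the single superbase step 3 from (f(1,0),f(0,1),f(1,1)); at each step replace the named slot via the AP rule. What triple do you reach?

start (5,-4,6) = (f(1,0),f(0,1),f(1,1))
replace slot 3: 2·(5+(-4)) − 6 = -4 → (5,-4,-4)

5,-4,-4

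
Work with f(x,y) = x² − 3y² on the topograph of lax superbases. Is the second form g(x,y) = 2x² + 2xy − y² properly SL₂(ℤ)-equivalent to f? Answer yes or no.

D₁ = 12, D₂ = 12
river cycle of f (length 2): (1, 2, -2), (-2, 2, 1)
river cycle of g (length 2): (-1, 2, 2), (2, 2, -1)
cycles differ ⇒ inequivalent

no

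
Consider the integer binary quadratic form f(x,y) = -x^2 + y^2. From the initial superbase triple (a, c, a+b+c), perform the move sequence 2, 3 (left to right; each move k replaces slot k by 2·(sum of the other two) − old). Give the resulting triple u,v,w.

start (-1,1,0) = (f(1,0),f(0,1),f(1,1))
replace slot 2: 2·((-1)+0) − 1 = -3 → (-1,-3,0)
replace slot 3: 2·((-1)+(-3)) − 0 = -8 → (-1,-3,-8)

-1,-3,-8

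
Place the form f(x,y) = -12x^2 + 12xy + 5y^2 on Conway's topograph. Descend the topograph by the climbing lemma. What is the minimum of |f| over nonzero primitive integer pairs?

river: ρ → (5,18,-3)
river: ρ → (-3,18,5)
river: ρ → (5,12,-12)
river: ρ → (-12,12,5)
closes: descent 0, river 4
min |a| on river = 3

3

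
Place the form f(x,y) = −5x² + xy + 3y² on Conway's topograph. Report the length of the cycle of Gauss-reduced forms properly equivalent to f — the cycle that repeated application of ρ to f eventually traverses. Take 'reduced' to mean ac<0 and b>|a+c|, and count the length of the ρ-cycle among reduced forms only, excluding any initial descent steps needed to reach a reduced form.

D = 61, ⌊√D⌋ = 7
descent: ρ → (3,5,-3)  [lands on river]
river: ρ → (-3,7,1)
river: ρ → (1,7,-3)
river: ρ → (-3,5,3)
river: ρ → (3,7,-1)
river: ρ → (-1,7,3)
ρ-cycle length = 6 (tail of 1 descent step not counted)

6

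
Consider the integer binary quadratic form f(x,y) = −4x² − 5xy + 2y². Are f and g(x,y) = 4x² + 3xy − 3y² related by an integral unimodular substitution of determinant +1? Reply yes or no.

D₁ = 57, D₂ = 57
river cycle of f (length 6): (2, 5, -4), (-4, 3, 3), (3, 3, -4), (-4, 5, 2), (2, 7, -1), (-1, 7, 2)
river cycle of g (length 6): (-3, 3, 4), (4, 5, -2), (-2, 7, 1), (1, 7, -2), (-2, 5, 4), (4, 3, -3)
cycles differ ⇒ inequivalent

no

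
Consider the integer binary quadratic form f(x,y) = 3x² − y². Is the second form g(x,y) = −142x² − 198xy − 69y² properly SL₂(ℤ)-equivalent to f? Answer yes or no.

D₁ = 12, D₂ = 12
river cycle of f (length 2): (-1, 2, 2), (2, 2, -1)
river cycle of g (length 2): (-1, 2, 2), (2, 2, -1)
cycles coincide ⇒ equivalent

yes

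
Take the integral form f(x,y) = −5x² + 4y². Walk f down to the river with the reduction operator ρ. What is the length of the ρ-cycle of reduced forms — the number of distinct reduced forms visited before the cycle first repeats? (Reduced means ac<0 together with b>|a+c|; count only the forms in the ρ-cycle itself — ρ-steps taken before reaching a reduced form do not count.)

D = 80, ⌊√D⌋ = 8
descent: ρ → (4,8,-1)  [lands on river]
river: ρ → (-1,8,4)
ρ-cycle length = 2 (tail of 1 descent step not counted)

2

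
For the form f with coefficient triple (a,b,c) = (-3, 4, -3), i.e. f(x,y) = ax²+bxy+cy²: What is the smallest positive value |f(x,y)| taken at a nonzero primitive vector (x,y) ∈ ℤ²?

translate: b→2 (≡-4 mod 6), so (3,-4,3)→(3,2,2)
flip: (3,2,2)→(2,-2,3)
translate: b→2 (≡-2 mod 4), so (2,-2,3)→(2,2,3)
reduced (well bottom): (2,2,3) with a≤c, −a<b≤a
well minimum |f| = |-2| = 2 (negative-definite)

2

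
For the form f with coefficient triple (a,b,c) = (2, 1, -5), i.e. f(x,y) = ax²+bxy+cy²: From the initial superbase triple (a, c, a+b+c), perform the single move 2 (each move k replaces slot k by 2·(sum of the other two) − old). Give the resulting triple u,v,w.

start (2,-5,-2) = (f(1,0),f(0,1),f(1,1))
replace slot 2: 2·(2+(-2)) − (-5) = 5 → (2,5,-2)

2,5,-2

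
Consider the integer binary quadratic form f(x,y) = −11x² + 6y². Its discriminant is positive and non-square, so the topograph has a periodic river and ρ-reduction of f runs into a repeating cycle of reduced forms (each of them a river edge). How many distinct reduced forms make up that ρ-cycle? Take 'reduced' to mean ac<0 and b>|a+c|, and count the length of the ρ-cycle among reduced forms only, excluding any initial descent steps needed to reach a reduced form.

D = 264, ⌊√D⌋ = 16
descent: ρ → (6,12,-5)  [lands on river]
river: ρ → (-5,8,10)
river: ρ → (10,12,-3)
river: ρ → (-3,12,10)
river: ρ → (10,8,-5)
river: ρ → (-5,12,6)
ρ-cycle length = 6 (tail of 1 descent step not counted)

6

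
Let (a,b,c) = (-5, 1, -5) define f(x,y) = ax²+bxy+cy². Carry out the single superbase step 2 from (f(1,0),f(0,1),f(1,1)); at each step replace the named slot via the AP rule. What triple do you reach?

start (-5,-5,-9) = (f(1,0),f(0,1),f(1,1))
replace slot 2: 2·((-5)+(-9)) − (-5) = -23 → (-5,-23,-9)

-5,-23,-9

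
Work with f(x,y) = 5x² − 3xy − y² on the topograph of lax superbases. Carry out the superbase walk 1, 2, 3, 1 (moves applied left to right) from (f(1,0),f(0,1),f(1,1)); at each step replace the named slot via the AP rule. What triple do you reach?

start (5,-1,1) = (f(1,0),f(0,1),f(1,1))
replace slot 1: 2·((-1)+1) − 5 = -5 → (-5,-1,1)
replace slot 2: 2·((-5)+1) − (-1) = -7 → (-5,-7,1)
replace slot 3: 2·((-5)+(-7)) − 1 = -25 → (-5,-7,-25)
replace slot 1: 2·((-7)+(-25)) − (-5) = -59 → (-59,-7,-25)

-59,-7,-25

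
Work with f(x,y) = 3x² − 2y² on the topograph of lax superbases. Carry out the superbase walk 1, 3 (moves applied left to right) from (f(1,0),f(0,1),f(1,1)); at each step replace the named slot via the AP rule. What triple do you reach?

start (3,-2,1) = (f(1,0),f(0,1),f(1,1))
replace slot 1: 2·((-2)+1) − 3 = -5 → (-5,-2,1)
replace slot 3: 2·((-5)+(-2)) − 1 = -15 → (-5,-2,-15)

-5,-2,-15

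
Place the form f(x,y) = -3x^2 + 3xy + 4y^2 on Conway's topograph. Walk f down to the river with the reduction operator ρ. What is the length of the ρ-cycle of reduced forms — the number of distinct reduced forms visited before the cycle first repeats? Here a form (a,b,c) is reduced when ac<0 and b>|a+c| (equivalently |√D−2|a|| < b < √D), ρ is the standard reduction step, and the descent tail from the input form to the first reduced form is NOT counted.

D = 57, ⌊√D⌋ = 7
river: ρ → (4,5,-2)
river: ρ → (-2,7,1)
river: ρ → (1,7,-2)
river: ρ → (-2,5,4)
river: ρ → (4,3,-3)
river: ρ → (-3,3,4)
ρ-cycle length = 6 (tail of 0 descent steps not counted)

6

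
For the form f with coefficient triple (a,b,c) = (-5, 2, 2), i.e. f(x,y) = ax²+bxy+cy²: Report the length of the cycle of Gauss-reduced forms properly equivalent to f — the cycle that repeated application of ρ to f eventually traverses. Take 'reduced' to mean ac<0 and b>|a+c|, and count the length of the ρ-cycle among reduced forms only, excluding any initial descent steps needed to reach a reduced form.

D = 44, ⌊√D⌋ = 6
descent: ρ → (2,6,-1)  [lands on river]
river: ρ → (-1,6,2)
ρ-cycle length = 2 (tail of 1 descent step not counted)

2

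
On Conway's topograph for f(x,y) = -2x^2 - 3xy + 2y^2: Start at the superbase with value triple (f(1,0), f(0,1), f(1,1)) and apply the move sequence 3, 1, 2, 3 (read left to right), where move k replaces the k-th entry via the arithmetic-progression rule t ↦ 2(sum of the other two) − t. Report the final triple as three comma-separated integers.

start (-2,2,-3) = (f(1,0),f(0,1),f(1,1))
replace slot 3: 2·((-2)+2) − (-3) = 3 → (-2,2,3)
replace slot 1: 2·(2+3) − (-2) = 12 → (12,2,3)
replace slot 2: 2·(12+3) − 2 = 28 → (12,28,3)
replace slot 3: 2·(12+28) − 3 = 77 → (12,28,77)

12,28,77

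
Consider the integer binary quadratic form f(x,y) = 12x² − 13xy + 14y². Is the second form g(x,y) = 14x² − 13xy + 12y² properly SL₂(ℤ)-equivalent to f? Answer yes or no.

D₁ = -503, D₂ = -503
f: translate: b→11 (≡-13 mod 24), so (12,-13,14)→(12,11,13)
f: reduced (well bottom): (12,11,13) with a≤c, −a<b≤a
g: flip: (14,-13,12)→(12,13,14)
g: translate: b→-11 (≡13 mod 24), so (12,13,14)→(12,-11,13)
g: reduced (well bottom): (12,-11,13) with a≤c, −a<b≤a
reduced forms (12, 11, 13) vs (12, -11, 13) ⇒ inequivalent

no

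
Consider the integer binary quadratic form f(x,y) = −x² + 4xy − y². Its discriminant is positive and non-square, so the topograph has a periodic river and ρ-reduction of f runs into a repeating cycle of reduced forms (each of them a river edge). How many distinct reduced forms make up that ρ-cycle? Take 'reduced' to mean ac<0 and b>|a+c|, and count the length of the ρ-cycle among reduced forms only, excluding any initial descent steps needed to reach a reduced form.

D = 12, ⌊√D⌋ = 3
descent: ρ → (-1,2,2)  [lands on river]
river: ρ → (2,2,-1)
ρ-cycle length = 2 (tail of 1 descent step not counted)

2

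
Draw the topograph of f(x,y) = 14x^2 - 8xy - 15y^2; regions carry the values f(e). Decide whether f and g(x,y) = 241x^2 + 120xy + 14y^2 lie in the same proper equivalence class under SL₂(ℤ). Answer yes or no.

D₁ = 904, D₂ = 904
river cycle of f (length 10): (-15, 8, 14), (14, 20, -9), (-9, 16, 18), (18, 20, -7), (-7, 22, 15), (15, 8, -14), (-14, 20, 9), (9, 16, -18), (-18, 20, 7), (7, 22, -15)
river cycle of g (length 10): (14, 20, -9), (-9, 16, 18), (18, 20, -7), (-7, 22, 15), (15, 8, -14), (-14, 20, 9), (9, 16, -18), (-18, 20, 7), (7, 22, -15), (-15, 8, 14)
cycles coincide ⇒ equivalent

yes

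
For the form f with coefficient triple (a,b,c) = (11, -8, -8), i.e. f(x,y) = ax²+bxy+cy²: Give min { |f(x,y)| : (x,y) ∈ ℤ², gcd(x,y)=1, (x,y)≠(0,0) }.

descent: ρ → (-8,8,11)  [lands on river]
river: ρ → (11,14,-5)
river: ρ → (-5,16,8)
river: ρ → (8,16,-5)
river: ρ → (-5,14,11)
river: ρ → (11,8,-8)
closes: descent 1, river 6
min |a| on river = 5

5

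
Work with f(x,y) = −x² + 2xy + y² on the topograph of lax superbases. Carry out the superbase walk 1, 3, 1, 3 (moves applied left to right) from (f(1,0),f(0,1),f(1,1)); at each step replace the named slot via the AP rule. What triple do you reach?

start (-1,1,2) = (f(1,0),f(0,1),f(1,1))
replace slot 1: 2·(1+2) − (-1) = 7 → (7,1,2)
replace slot 3: 2·(7+1) − 2 = 14 → (7,1,14)
replace slot 1: 2·(1+14) − 7 = 23 → (23,1,14)
replace slot 3: 2·(23+1) − 14 = 34 → (23,1,34)

23,1,34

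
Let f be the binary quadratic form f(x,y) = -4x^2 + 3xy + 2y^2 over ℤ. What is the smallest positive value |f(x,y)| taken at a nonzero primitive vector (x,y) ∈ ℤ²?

river: ρ → (2,5,-2)
river: ρ → (-2,3,4)
river: ρ → (4,5,-1)
river: ρ → (-1,5,4)
river: ρ → (4,3,-2)
river: ρ → (-2,5,2)
river: ρ → (2,3,-4)
river: ρ → (-4,5,1)
river: ρ → (1,5,-4)
river: ρ → (-4,3,2)
closes: descent 0, river 10
min |a| on river = 1

1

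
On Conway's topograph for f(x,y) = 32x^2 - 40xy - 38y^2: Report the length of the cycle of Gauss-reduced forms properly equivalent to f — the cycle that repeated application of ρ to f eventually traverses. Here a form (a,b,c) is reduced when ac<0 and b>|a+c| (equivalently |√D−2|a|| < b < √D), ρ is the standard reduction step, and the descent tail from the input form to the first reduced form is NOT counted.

D = 6464, ⌊√D⌋ = 80
descent: ρ → (-38,40,32)  [lands on river]
river: ρ → (32,24,-46)
river: ρ → (-46,68,10)
river: ρ → (10,72,-32)
river: ρ → (-32,56,26)
river: ρ → (26,48,-40)
river: ρ → (-40,32,34)
river: ρ → (34,36,-38)
ρ-cycle length = 8 (tail of 1 descent step not counted)

8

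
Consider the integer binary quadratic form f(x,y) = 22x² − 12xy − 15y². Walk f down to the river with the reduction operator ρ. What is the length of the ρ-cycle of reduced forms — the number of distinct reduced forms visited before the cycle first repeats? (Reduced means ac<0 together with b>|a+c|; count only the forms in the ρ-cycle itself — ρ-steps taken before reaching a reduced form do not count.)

D = 1464, ⌊√D⌋ = 38
descent: ρ → (-15,12,22)  [lands on river]
river: ρ → (22,32,-5)
river: ρ → (-5,38,1)
river: ρ → (1,38,-5)
river: ρ → (-5,32,22)
river: ρ → (22,12,-15)
river: ρ → (-15,18,19)
river: ρ → (19,20,-14)
river: ρ → (-14,36,3)
river: ρ → (3,36,-14)
river: ρ → (-14,20,19)
river: ρ → (19,18,-15)
ρ-cycle length = 12 (tail of 1 descent step not counted)

12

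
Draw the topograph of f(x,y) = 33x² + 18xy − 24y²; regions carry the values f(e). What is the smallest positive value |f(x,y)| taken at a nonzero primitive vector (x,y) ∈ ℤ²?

river: ρ → (-24,30,27)
river: ρ → (27,24,-27)
river: ρ → (-27,30,24)
river: ρ → (24,18,-33)
river: ρ → (-33,48,9)
river: ρ → (9,42,-48)
river: ρ → (-48,54,3)
river: ρ → (3,54,-48)
river: ρ → (-48,42,9)
river: ρ → (9,48,-33)
river: ρ → (-33,18,24)
river: ρ → (24,30,-27)
river: ρ → (-27,24,27)
river: ρ → (27,30,-24)
river: ρ → (-24,18,33)
river: ρ → (33,48,-9)
river: ρ → (-9,42,48)
river: ρ → (48,54,-3)
river: ρ → (-3,54,48)
river: ρ → (48,42,-9)
river: ρ → (-9,48,33)
river: ρ → (33,18,-24)
closes: descent 0, river 22
min |a| on river = 3

3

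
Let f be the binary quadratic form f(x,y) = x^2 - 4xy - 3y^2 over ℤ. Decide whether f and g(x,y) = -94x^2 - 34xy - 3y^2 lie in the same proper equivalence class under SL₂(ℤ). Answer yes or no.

D₁ = 28, D₂ = 28
river cycle of f (length 4): (-3, 4, 1), (1, 4, -3), (-3, 2, 2), (2, 2, -3)
river cycle of g (length 4): (-3, 4, 1), (1, 4, -3), (-3, 2, 2), (2, 2, -3)
cycles coincide ⇒ equivalent

yes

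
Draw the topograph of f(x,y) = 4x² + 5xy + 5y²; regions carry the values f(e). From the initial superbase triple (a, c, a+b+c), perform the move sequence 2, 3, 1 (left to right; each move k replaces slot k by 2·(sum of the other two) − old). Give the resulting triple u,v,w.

start (4,5,14) = (f(1,0),f(0,1),f(1,1))
replace slot 2: 2·(4+14) − 5 = 31 → (4,31,14)
replace slot 3: 2·(4+31) − 14 = 56 → (4,31,56)
replace slot 1: 2·(31+56) − 4 = 170 → (170,31,56)

170,31,56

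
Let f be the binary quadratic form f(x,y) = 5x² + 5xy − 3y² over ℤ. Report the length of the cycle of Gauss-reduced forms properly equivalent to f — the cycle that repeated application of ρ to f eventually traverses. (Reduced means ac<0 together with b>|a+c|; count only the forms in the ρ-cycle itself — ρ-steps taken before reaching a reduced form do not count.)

D = 85, ⌊√D⌋ = 9
river: ρ → (-3,7,3)
river: ρ → (3,5,-5)
river: ρ → (-5,5,3)
river: ρ → (3,7,-3)
river: ρ → (-3,5,5)
river: ρ → (5,5,-3)
ρ-cycle length = 6 (tail of 0 descent steps not counted)

6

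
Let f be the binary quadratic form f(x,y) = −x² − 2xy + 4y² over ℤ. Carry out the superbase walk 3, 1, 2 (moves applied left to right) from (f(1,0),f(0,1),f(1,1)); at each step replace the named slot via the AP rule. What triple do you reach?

start (-1,4,1) = (f(1,0),f(0,1),f(1,1))
replace slot 3: 2·((-1)+4) − 1 = 5 → (-1,4,5)
replace slot 1: 2·(4+5) − (-1) = 19 → (19,4,5)
replace slot 2: 2·(19+5) − 4 = 44 → (19,44,5)

19,44,5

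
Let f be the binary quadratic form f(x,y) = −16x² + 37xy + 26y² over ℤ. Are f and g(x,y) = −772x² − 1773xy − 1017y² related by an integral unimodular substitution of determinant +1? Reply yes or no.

D₁ = 3033, D₂ = 3033
river cycle of f (length 38): (26, 15, -27), (-27, 39, 14), (14, 45, -18), (-18, 27, 32), (32, 37, -13), (-13, 41, 26), (26, 11, -28), (-28, 45, 9), (9, 45, -28), (-28, 11, 26), … (28 more)
river cycle of g (length 38): (-16, 37, 26), (26, 15, -27), (-27, 39, 14), (14, 45, -18), (-18, 27, 32), (32, 37, -13), (-13, 41, 26), (26, 11, -28), (-28, 45, 9), (9, 45, -28), … (28 more)
cycles coincide ⇒ equivalent

yes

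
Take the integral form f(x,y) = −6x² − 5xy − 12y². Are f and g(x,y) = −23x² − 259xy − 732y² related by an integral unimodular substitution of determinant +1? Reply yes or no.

D₁ = -263, D₂ = -263
f is negative-definite; reduce −f:
−f: reduced (well bottom): (6,5,12) with a≤c, −a<b≤a
flip sign back: reduced form of f is (-6,-5,-12)
g is negative-definite; reduce −g:
−g: translate: b→-17 (≡259 mod 46), so (23,259,732)→(23,-17,6)
−g: flip: (23,-17,6)→(6,17,23)
−g: translate: b→5 (≡17 mod 12), so (6,17,23)→(6,5,12)
−g: reduced (well bottom): (6,5,12) with a≤c, −a<b≤a
flip sign back: reduced form of g is (-6,-5,-12)
reduced forms (-6, -5, -12) vs (-6, -5, -12) ⇒ equivalent

yes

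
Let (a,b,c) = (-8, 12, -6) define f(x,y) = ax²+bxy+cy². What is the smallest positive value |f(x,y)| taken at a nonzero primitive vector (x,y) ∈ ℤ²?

translate: b→4 (≡-12 mod 16), so (8,-12,6)→(8,4,2)
flip: (8,4,2)→(2,-4,8)
translate: b→0 (≡-4 mod 4), so (2,-4,8)→(2,0,6)
reduced (well bottom): (2,0,6) with a≤c, −a<b≤a
well minimum |f| = |-2| = 2 (negative-definite)

2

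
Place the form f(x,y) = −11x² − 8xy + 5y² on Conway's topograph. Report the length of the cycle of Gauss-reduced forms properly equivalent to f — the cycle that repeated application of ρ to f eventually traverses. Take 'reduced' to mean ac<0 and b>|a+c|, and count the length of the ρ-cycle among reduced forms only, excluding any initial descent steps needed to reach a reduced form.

D = 284, ⌊√D⌋ = 16
descent: ρ → (5,8,-11)  [lands on river]
river: ρ → (-11,14,2)
river: ρ → (2,14,-11)
river: ρ → (-11,8,5)
river: ρ → (5,12,-7)
river: ρ → (-7,16,1)
river: ρ → (1,16,-7)
river: ρ → (-7,12,5)
ρ-cycle length = 8 (tail of 1 descent step not counted)

8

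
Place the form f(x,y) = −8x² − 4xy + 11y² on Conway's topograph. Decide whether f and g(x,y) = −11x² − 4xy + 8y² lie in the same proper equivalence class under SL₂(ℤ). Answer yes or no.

D₁ = 368, D₂ = 368
river cycle of f (length 8): (11, 4, -8), (-8, 12, 7), (7, 16, -4), (-4, 16, 7), (7, 12, -8), (-8, 4, 11), (11, 18, -1), (-1, 18, 11)
river cycle of g (length 8): (8, 4, -11), (-11, 18, 1), (1, 18, -11), (-11, 4, 8), (8, 12, -7), (-7, 16, 4), (4, 16, -7), (-7, 12, 8)
cycles differ ⇒ inequivalent

no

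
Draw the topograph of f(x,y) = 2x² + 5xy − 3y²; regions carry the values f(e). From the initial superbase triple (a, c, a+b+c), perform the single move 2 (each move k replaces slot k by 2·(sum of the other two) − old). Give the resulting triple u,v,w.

start (2,-3,4) = (f(1,0),f(0,1),f(1,1))
replace slot 2: 2·(2+4) − (-3) = 15 → (2,15,4)

2,15,4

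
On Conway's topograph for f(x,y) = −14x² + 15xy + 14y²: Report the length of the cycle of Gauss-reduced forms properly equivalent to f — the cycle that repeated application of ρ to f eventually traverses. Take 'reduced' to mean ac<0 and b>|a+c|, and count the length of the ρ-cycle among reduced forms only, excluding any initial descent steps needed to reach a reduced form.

D = 1009, ⌊√D⌋ = 31
river: ρ → (14,13,-15)
river: ρ → (-15,17,12)
river: ρ → (12,31,-1)
river: ρ → (-1,31,12)
river: ρ → (12,17,-15)
river: ρ → (-15,13,14)
river: ρ → (14,15,-14)
river: ρ → (-14,13,15)
river: ρ → (15,17,-12)
river: ρ → (-12,31,1)
river: ρ → (1,31,-12)
river: ρ → (-12,17,15)
river: ρ → (15,13,-14)
river: ρ → (-14,15,14)
ρ-cycle length = 14 (tail of 0 descent steps not counted)

14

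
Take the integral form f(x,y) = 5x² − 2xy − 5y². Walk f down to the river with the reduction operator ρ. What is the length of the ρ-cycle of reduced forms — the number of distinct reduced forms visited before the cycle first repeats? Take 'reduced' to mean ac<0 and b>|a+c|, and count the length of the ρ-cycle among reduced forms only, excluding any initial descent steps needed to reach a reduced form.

D = 104, ⌊√D⌋ = 10
descent: ρ → (-5,2,5)  [lands on river]
river: ρ → (5,8,-2)
river: ρ → (-2,8,5)
river: ρ → (5,2,-5)
river: ρ → (-5,8,2)
river: ρ → (2,8,-5)
ρ-cycle length = 6 (tail of 1 descent step not counted)

6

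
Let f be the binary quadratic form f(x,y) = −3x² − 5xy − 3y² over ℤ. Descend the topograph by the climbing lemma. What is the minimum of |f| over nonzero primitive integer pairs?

translate: b→-1 (≡5 mod 6), so (3,5,3)→(3,-1,1)
flip: (3,-1,1)→(1,1,3)
reduced (well bottom): (1,1,3) with a≤c, −a<b≤a
well minimum |f| = |-1| = 1 (negative-definite)

1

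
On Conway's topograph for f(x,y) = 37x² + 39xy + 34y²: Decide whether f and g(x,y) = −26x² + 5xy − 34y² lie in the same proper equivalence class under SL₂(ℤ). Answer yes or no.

D₁ = -3511, D₂ = -3511
f: translate: b→-35 (≡39 mod 74), so (37,39,34)→(37,-35,32)
f: flip: (37,-35,32)→(32,35,37)
f: translate: b→-29 (≡35 mod 64), so (32,35,37)→(32,-29,34)
f: reduced (well bottom): (32,-29,34) with a≤c, −a<b≤a
g is negative-definite; reduce −g:
−g: reduced (well bottom): (26,-5,34) with a≤c, −a<b≤a
flip sign back: reduced form of g is (-26,5,-34)
reduced forms (32, -29, 34) vs (-26, 5, -34) ⇒ inequivalent

no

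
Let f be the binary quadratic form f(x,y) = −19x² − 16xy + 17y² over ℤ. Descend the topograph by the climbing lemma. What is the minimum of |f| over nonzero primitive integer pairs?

descent: ρ → (17,16,-19)  [lands on river]
river: ρ → (-19,22,14)
river: ρ → (14,34,-7)
river: ρ → (-7,36,9)
river: ρ → (9,36,-7)
river: ρ → (-7,34,14)
river: ρ → (14,22,-19)
river: ρ → (-19,16,17)
river: ρ → (17,18,-18)
river: ρ → (-18,18,17)
closes: descent 1, river 10
min |a| on river = 7

7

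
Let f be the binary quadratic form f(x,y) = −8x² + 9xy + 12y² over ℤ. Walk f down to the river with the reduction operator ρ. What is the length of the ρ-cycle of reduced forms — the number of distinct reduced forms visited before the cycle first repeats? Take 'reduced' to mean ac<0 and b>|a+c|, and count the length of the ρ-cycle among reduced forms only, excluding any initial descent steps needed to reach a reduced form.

D = 465, ⌊√D⌋ = 21
river: ρ → (12,15,-5)
river: ρ → (-5,15,12)
river: ρ → (12,9,-8)
river: ρ → (-8,7,13)
river: ρ → (13,19,-2)
river: ρ → (-2,21,3)
river: ρ → (3,21,-2)
river: ρ → (-2,19,13)
river: ρ → (13,7,-8)
river: ρ → (-8,9,12)
ρ-cycle length = 10 (tail of 0 descent steps not counted)

10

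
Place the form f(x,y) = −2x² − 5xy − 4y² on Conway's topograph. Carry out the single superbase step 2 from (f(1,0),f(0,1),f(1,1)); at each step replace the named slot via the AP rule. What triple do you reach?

start (-2,-4,-11) = (f(1,0),f(0,1),f(1,1))
replace slot 2: 2·((-2)+(-11)) − (-4) = -22 → (-2,-22,-11)

-2,-22,-11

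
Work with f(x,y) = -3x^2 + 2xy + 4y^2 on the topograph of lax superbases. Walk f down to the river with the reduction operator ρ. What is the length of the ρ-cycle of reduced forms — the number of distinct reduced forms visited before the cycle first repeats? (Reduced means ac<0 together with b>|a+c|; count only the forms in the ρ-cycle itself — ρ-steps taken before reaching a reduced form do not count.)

D = 52, ⌊√D⌋ = 7
river: ρ → (4,6,-1)
river: ρ → (-1,6,4)
river: ρ → (4,2,-3)
river: ρ → (-3,4,3)
river: ρ → (3,2,-4)
river: ρ → (-4,6,1)
river: ρ → (1,6,-4)
river: ρ → (-4,2,3)
river: ρ → (3,4,-3)
river: ρ → (-3,2,4)
ρ-cycle length = 10 (tail of 0 descent steps not counted)

10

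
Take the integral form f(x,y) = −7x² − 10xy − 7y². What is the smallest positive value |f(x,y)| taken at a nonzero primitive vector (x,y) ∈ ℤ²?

translate: b→-4 (≡10 mod 14), so (7,10,7)→(7,-4,4)
flip: (7,-4,4)→(4,4,7)
reduced (well bottom): (4,4,7) with a≤c, −a<b≤a
well minimum |f| = |-4| = 4 (negative-definite)

4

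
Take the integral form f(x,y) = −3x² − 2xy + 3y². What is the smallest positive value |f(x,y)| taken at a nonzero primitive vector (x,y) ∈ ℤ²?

descent: ρ → (3,2,-3)  [lands on river]
river: ρ → (-3,4,2)
river: ρ → (2,4,-3)
river: ρ → (-3,2,3)
river: ρ → (3,4,-2)
river: ρ → (-2,4,3)
closes: descent 1, river 6
min |a| on river = 2

2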